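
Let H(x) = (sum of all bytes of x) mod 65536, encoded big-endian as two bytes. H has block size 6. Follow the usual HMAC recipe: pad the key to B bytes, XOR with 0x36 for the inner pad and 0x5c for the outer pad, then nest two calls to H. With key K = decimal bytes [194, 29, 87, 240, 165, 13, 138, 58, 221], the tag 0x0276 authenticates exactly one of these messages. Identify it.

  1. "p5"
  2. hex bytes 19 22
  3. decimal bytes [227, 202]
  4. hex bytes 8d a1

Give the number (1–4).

4

Key decimal bytes [194, 29, 87, 240, 165, 13, 138, 58, 221] = c2 1d 57 f0 a5 0d 8a 3a dd is 9 bytes > B = 6, so hash it first: H(key) = 04 79, then zero-pad to 6 bytes: K' = 04 79 00 00 00 00.
K' ⊕ ipad = 32 4f 36 36 36 36; K' ⊕ opad = 58 25 5c 5c 5c 5c.
m1: inner = H(32 4f 36 36 36 36 70 35) = 01 fe; tag = H(58 25 5c 5c 5c 5c 01 fe) = 02ec
m2: inner = H(32 4f 36 36 36 36 19 22) = 01 94; tag = H(58 25 5c 5c 5c 5c 01 94) = 0282
m3: inner = H(32 4f 36 36 36 36 e3 ca) = 03 06; tag = H(58 25 5c 5c 5c 5c 03 06) = 01f6
m4: inner = H(32 4f 36 36 36 36 8d a1) = 02 87; tag = H(58 25 5c 5c 5c 5c 02 87) = 0276 ← matches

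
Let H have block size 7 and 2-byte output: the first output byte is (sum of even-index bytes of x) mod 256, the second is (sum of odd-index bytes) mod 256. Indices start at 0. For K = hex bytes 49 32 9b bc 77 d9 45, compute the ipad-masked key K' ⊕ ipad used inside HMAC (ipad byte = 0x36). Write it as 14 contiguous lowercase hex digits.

7f04ad8a41ef73

Key hex bytes 49 32 9b bc 77 d9 45 is exactly B = 7 bytes: K' = 49 32 9b bc 77 d9 45.
XOR each byte with 0x36: 49⊕36=7f, 32⊕36=04, 9b⊕36=ad, bc⊕36=8a, 77⊕36=41, d9⊕36=ef, 45⊕36=73.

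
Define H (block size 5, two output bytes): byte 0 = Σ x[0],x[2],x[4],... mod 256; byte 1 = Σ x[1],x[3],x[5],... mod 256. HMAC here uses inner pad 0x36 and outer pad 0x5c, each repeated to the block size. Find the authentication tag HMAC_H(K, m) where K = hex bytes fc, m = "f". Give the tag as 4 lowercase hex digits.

2aee

Key hex bytes fc is 1 byte ≤ B = 5; zero-pad to 5 bytes: K' = fc 00 00 00 00.
K' ⊕ ipad = ca 36 36 36 36.  K' ⊕ opad = a0 5c 5c 5c 5c.
Inner input = (K'⊕ipad) ∥ m = ca 36 36 36 36 ∥ 66.
Inner hash: even-index sum = 310 mod 256 = 54; odd-index sum = 210 mod 256 = 210 → 36 d2.
Outer input = (K'⊕opad) ∥ inner = a0 5c 5c 5c 5c ∥ 36 d2.
Outer hash (tag): even-index sum = 554 mod 256 = 42; odd-index sum = 238 mod 256 = 238 → 2a ee.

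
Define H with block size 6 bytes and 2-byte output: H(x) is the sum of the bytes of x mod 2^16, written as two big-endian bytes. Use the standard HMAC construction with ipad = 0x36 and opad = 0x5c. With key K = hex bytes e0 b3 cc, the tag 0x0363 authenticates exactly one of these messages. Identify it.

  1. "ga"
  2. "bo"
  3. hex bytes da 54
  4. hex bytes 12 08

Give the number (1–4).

4

Key hex bytes e0 b3 cc is 3 bytes ≤ B = 6; zero-pad to 6 bytes: K' = e0 b3 cc 00 00 00.
K' ⊕ ipad = d6 85 fa 36 36 36; K' ⊕ opad = bc ef 90 5c 5c 5c.
m1: inner = H(d6 85 fa 36 36 36 67 61) = 03 bf; tag = H(bc ef 90 5c 5c 5c 03 bf) = 0411
m2: inner = H(d6 85 fa 36 36 36 62 6f) = 03 c8; tag = H(bc ef 90 5c 5c 5c 03 c8) = 041a
m3: inner = H(d6 85 fa 36 36 36 da 54) = 04 25; tag = H(bc ef 90 5c 5c 5c 04 25) = 0378
m4: inner = H(d6 85 fa 36 36 36 12 08) = 03 11; tag = H(bc ef 90 5c 5c 5c 03 11) = 0363 ← matches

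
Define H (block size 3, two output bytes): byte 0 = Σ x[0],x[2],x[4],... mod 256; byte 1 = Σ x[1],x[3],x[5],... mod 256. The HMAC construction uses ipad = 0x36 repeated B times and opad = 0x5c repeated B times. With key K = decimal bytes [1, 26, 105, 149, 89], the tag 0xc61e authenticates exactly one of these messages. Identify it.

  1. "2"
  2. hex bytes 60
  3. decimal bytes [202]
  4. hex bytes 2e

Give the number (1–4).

Key decimal bytes [1, 26, 105, 149, 89] = 01 1a 69 95 59 is 5 bytes > B = 3, so hash it first: H(key) = c3 af, then zero-pad to 3 bytes: K' = c3 af 00.
K' ⊕ ipad = f5 99 36; K' ⊕ opad = 9f f3 5c.
m1: inner = H(f5 99 36 32) = 2b cb; tag = H(9f f3 5c 2b cb) = c61e ← matches
m2: inner = H(f5 99 36 60) = 2b f9; tag = H(9f f3 5c 2b f9) = f41e
m3: inner = H(f5 99 36 ca) = 2b 63; tag = H(9f f3 5c 2b 63) = 5e1e
m4: inner = H(f5 99 36 2e) = 2b c7; tag = H(9f f3 5c 2b c7) = c21e

1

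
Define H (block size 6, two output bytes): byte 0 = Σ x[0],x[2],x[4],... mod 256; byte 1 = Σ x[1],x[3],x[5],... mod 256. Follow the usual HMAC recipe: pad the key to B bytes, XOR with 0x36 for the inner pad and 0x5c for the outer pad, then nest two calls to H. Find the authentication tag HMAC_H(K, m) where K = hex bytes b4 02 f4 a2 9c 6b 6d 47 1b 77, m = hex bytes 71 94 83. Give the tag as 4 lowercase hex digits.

Key hex bytes b4 02 f4 a2 9c 6b 6d 47 1b 77 is 10 bytes > B = 6, so hash it first: H(key) = cc cd, then zero-pad to 6 bytes: K' = cc cd 00 00 00 00.
K' ⊕ ipad = fa fb 36 36 36 36.  K' ⊕ opad = 90 91 5c 5c 5c 5c.
Inner input = (K'⊕ipad) ∥ m = fa fb 36 36 36 36 ∥ 71 94 83.
Inner hash: even-index sum = 602 mod 256 = 90; odd-index sum = 507 mod 256 = 251 → 5a fb.
Outer input = (K'⊕opad) ∥ inner = 90 91 5c 5c 5c 5c ∥ 5a fb.
Outer hash (tag): even-index sum = 418 mod 256 = 162; odd-index sum = 580 mod 256 = 68 → a2 44.

a244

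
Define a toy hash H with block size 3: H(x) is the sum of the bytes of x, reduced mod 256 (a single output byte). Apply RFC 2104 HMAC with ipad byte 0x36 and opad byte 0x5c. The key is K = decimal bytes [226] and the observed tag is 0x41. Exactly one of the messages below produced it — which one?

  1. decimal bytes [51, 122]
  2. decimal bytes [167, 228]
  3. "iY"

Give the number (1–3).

2

Key decimal bytes [226] = e2 is 1 byte ≤ B = 3; zero-pad to 3 bytes: K' = e2 00 00.
K' ⊕ ipad = d4 36 36; K' ⊕ opad = be 5c 5c.
m1: inner = H(d4 36 36 33 7a) = ed; tag = H(be 5c 5c ed) = 63
m2: inner = H(d4 36 36 a7 e4) = cb; tag = H(be 5c 5c cb) = 41 ← matches
m3: inner = H(d4 36 36 69 59) = 02; tag = H(be 5c 5c 02) = 78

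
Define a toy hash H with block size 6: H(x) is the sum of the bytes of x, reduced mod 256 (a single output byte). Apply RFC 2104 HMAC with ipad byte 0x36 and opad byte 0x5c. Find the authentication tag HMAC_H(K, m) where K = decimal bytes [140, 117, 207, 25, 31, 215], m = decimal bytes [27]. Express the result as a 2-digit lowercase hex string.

e9

Key decimal bytes [140, 117, 207, 25, 31, 215] = 8c 75 cf 19 1f d7 is exactly B = 6 bytes: K' = 8c 75 cf 19 1f d7.
K' ⊕ ipad = ba 43 f9 2f 29 e1.  K' ⊕ opad = d0 29 93 45 43 8b.
Inner input = (K'⊕ipad) ∥ m = ba 43 f9 2f 29 e1 ∥ 1b.
Inner hash: sum = 186+67+249+47+41+225+27 = 842; mod 256 = 74 → 4a.
Outer input = (K'⊕opad) ∥ inner = d0 29 93 45 43 8b ∥ 4a.
Outer hash (tag): sum = 208+41+147+69+67+139+74 = 745; mod 256 = 233 → e9.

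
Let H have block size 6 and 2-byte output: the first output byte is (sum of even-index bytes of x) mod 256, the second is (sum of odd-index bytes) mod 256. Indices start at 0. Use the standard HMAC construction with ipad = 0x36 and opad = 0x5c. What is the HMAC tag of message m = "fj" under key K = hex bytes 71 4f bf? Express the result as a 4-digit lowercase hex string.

d81a

Key hex bytes 71 4f bf is 3 bytes ≤ B = 6; zero-pad to 6 bytes: K' = 71 4f bf 00 00 00.
K' ⊕ ipad = 47 79 89 36 36 36.  K' ⊕ opad = 2d 13 e3 5c 5c 5c.
Inner input = (K'⊕ipad) ∥ m = 47 79 89 36 36 36 ∥ 66 6a.
Inner hash: even-index sum = 364 mod 256 = 108; odd-index sum = 335 mod 256 = 79 → 6c 4f.
Outer input = (K'⊕opad) ∥ inner = 2d 13 e3 5c 5c 5c ∥ 6c 4f.
Outer hash (tag): even-index sum = 472 mod 256 = 216; odd-index sum = 282 mod 256 = 26 → d8 1a.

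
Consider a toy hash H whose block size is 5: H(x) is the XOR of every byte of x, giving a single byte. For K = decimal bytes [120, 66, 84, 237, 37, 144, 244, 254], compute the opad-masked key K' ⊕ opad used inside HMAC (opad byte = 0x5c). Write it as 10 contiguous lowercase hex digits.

Key decimal bytes [120, 66, 84, 237, 37, 144, 244, 254] = 78 42 54 ed 25 90 f4 fe is 8 bytes > B = 5, so hash it first: H(key) = 3c, then zero-pad to 5 bytes: K' = 3c 00 00 00 00.
XOR each byte with 0x5c: 3c⊕5c=60, 00⊕5c=5c, 00⊕5c=5c, 00⊕5c=5c, 00⊕5c=5c.

605c5c5c5c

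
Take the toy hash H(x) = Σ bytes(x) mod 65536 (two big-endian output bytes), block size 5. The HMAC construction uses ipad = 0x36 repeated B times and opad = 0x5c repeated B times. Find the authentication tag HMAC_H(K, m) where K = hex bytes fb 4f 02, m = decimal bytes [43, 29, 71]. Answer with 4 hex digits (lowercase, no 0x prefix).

Key hex bytes fb 4f 02 is 3 bytes ≤ B = 5; zero-pad to 5 bytes: K' = fb 4f 02 00 00.
K' ⊕ ipad = cd 79 34 36 36.  K' ⊕ opad = a7 13 5e 5c 5c.
Inner input = (K'⊕ipad) ∥ m = cd 79 34 36 36 ∥ 2b 1d 47.
Inner hash: sum = 205+121+52+54+54+43+29+71 = 629 → 02 75.
Outer input = (K'⊕opad) ∥ inner = a7 13 5e 5c 5c ∥ 02 75.
Outer hash (tag): sum = 167+19+94+92+92+2+117 = 583 → 02 47.

0247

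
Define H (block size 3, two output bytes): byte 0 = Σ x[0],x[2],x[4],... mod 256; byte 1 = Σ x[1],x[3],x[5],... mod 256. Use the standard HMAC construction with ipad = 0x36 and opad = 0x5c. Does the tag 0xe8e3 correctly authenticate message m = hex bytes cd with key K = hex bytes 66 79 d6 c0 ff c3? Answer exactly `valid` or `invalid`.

Key hex bytes 66 79 d6 c0 ff c3 is 6 bytes > B = 3, so hash it first: H(key) = 3b fc, then zero-pad to 3 bytes: K' = 3b fc 00.
K' ⊕ ipad = 0d ca 36; K' ⊕ opad = 67 a0 5c.
Inner hash: even-index sum = 67 mod 256 = 67; odd-index sum = 407 mod 256 = 151 → 43 97.
Outer hash (recomputed tag): even-index sum = 346 mod 256 = 90; odd-index sum = 227 mod 256 = 227 → 5a e3.
Recomputed tag = 5ae3; claimed = e8e3 → mismatch.

invalid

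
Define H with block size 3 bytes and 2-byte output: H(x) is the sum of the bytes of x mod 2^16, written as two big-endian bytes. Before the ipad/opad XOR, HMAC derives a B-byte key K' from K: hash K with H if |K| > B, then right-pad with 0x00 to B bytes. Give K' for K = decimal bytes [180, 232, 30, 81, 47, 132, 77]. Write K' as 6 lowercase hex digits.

|K| = 7 > B = 3, so first hash the key.
H(K): sum = 180+232+30+81+47+132+77 = 779 → 03 0b.
Zero-pad H(K) = 03 0b to 3 bytes: K' = 03 0b 00.

030b00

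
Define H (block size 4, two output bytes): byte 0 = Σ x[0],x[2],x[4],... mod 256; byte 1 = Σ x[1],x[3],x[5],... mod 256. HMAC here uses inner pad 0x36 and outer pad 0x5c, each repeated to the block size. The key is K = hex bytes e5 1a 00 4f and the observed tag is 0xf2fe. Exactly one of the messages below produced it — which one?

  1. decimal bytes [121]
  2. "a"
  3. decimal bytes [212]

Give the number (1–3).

Key hex bytes e5 1a 00 4f is exactly B = 4 bytes: K' = e5 1a 00 4f.
K' ⊕ ipad = d3 2c 36 79; K' ⊕ opad = b9 46 5c 13.
m1: inner = H(d3 2c 36 79 79) = 82 a5; tag = H(b9 46 5c 13 82 a5) = 97fe
m2: inner = H(d3 2c 36 79 61) = 6a a5; tag = H(b9 46 5c 13 6a a5) = 7ffe
m3: inner = H(d3 2c 36 79 d4) = dd a5; tag = H(b9 46 5c 13 dd a5) = f2fe ← matches

3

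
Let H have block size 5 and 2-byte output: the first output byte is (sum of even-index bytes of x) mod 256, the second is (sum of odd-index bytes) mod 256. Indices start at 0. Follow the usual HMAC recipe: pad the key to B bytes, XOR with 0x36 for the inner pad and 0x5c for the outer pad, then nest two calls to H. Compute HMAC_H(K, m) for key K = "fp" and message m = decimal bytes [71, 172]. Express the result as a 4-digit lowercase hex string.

Key "fp" = 66 70 is 2 bytes ≤ B = 5; zero-pad to 5 bytes: K' = 66 70 00 00 00.
K' ⊕ ipad = 50 46 36 36 36.  K' ⊕ opad = 3a 2c 5c 5c 5c.
Inner input = (K'⊕ipad) ∥ m = 50 46 36 36 36 ∥ 47 ac.
Inner hash: even-index sum = 360 mod 256 = 104; odd-index sum = 195 mod 256 = 195 → 68 c3.
Outer input = (K'⊕opad) ∥ inner = 3a 2c 5c 5c 5c ∥ 68 c3.
Outer hash (tag): even-index sum = 437 mod 256 = 181; odd-index sum = 240 mod 256 = 240 → b5 f0.

b5f0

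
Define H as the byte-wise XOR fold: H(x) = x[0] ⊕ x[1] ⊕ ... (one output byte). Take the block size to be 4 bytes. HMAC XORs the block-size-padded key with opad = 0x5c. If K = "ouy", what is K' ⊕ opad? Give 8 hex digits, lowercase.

Key "ouy" = 6f 75 79 is 3 bytes ≤ B = 4; zero-pad to 4 bytes: K' = 6f 75 79 00.
XOR each byte with 0x5c: 6f⊕5c=33, 75⊕5c=29, 79⊕5c=25, 00⊕5c=5c.

3329255c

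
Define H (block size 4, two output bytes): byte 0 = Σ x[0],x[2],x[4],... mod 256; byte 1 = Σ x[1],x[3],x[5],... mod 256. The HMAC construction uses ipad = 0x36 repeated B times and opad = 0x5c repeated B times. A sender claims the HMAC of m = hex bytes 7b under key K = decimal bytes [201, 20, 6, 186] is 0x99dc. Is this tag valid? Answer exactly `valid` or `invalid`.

Key decimal bytes [201, 20, 6, 186] = c9 14 06 ba is exactly B = 4 bytes: K' = c9 14 06 ba.
K' ⊕ ipad = ff 22 30 8c; K' ⊕ opad = 95 48 5a e6.
Inner hash: even-index sum = 426 mod 256 = 170; odd-index sum = 174 mod 256 = 174 → aa ae.
Outer hash (recomputed tag): even-index sum = 409 mod 256 = 153; odd-index sum = 476 mod 256 = 220 → 99 dc.
Recomputed tag = 99dc; claimed = 99dc → match.

valid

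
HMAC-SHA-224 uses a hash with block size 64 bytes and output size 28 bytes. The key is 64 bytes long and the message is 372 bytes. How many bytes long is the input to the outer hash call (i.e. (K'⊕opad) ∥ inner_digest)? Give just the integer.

92

Key is 64 ≤ 64 bytes, zero-padded: |K'| = 64.
Outer input = (K'⊕opad) ∥ H(inner) → 64 + 28 = 92 bytes.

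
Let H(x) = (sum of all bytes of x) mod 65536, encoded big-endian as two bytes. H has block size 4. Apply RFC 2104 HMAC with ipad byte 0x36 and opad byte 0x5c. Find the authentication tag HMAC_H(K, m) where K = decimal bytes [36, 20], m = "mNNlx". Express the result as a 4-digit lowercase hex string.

0207

Key decimal bytes [36, 20] = 24 14 is 2 bytes ≤ B = 4; zero-pad to 4 bytes: K' = 24 14 00 00.
K' ⊕ ipad = 12 22 36 36.  K' ⊕ opad = 78 48 5c 5c.
Inner input = (K'⊕ipad) ∥ m = 12 22 36 36 ∥ 6d 4e 4e 6c 78.
Inner hash: sum = 18+34+54+54+109+78+78+108+120 = 653 → 02 8d.
Outer input = (K'⊕opad) ∥ inner = 78 48 5c 5c ∥ 02 8d.
Outer hash (tag): sum = 120+72+92+92+2+141 = 519 → 02 07.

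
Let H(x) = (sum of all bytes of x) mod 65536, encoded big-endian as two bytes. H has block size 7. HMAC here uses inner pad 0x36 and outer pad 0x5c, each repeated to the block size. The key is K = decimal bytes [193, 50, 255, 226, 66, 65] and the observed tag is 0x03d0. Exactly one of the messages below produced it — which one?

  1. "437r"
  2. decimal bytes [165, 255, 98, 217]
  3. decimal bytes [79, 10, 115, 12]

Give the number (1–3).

Key decimal bytes [193, 50, 255, 226, 66, 65] = c1 32 ff e2 42 41 is 6 bytes ≤ B = 7; zero-pad to 7 bytes: K' = c1 32 ff e2 42 41 00.
K' ⊕ ipad = f7 04 c9 d4 74 77 36; K' ⊕ opad = 9d 6e a3 be 1e 1d 5c.
m1: inner = H(f7 04 c9 d4 74 77 36 34 33 37 72) = 04 c9; tag = H(9d 6e a3 be 1e 1d 5c 04 c9) = 03d0 ← matches
m2: inner = H(f7 04 c9 d4 74 77 36 a5 ff 62 d9) = 06 98; tag = H(9d 6e a3 be 1e 1d 5c 06 98) = 03a1
m3: inner = H(f7 04 c9 d4 74 77 36 4f 0a 73 0c) = 04 91; tag = H(9d 6e a3 be 1e 1d 5c 04 91) = 0398

1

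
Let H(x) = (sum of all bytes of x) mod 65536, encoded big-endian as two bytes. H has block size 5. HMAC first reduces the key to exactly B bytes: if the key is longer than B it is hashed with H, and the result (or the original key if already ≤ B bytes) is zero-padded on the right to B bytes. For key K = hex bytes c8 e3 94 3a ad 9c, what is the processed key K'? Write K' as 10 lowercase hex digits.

|K| = 6 > B = 5, so first hash the key.
H(K): sum = 200+227+148+58+173+156 = 962 → 03 c2.
Zero-pad H(K) = 03 c2 to 5 bytes: K' = 03 c2 00 00 00.

03c2000000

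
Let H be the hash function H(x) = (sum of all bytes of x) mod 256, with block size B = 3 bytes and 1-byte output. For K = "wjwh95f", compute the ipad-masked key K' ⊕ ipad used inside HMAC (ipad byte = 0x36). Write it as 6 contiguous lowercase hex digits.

Key "wjwh95f" = 77 6a 77 68 39 35 66 is 7 bytes > B = 3, so hash it first: H(key) = 94, then zero-pad to 3 bytes: K' = 94 00 00.
XOR each byte with 0x36: 94⊕36=a2, 00⊕36=36, 00⊕36=36.

a23636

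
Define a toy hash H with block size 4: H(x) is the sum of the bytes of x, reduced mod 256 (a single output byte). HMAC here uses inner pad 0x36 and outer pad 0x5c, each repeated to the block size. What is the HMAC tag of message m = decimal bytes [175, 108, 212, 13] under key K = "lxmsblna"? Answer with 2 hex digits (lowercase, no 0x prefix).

Key "lxmsblna" = 6c 78 6d 73 62 6c 6e 61 is 8 bytes > B = 4, so hash it first: H(key) = 61, then zero-pad to 4 bytes: K' = 61 00 00 00.
K' ⊕ ipad = 57 36 36 36.  K' ⊕ opad = 3d 5c 5c 5c.
Inner input = (K'⊕ipad) ∥ m = 57 36 36 36 ∥ af 6c d4 0d.
Inner hash: sum = 87+54+54+54+175+108+212+13 = 757; mod 256 = 245 → f5.
Outer input = (K'⊕opad) ∥ inner = 3d 5c 5c 5c ∥ f5.
Outer hash (tag): sum = 61+92+92+92+245 = 582; mod 256 = 70 → 46.

46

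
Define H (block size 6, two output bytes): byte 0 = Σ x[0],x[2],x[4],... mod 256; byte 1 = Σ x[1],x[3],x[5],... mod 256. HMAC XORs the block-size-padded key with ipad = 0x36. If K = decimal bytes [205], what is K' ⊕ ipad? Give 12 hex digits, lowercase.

Key decimal bytes [205] = cd is 1 byte ≤ B = 6; zero-pad to 6 bytes: K' = cd 00 00 00 00 00.
XOR each byte with 0x36: cd⊕36=fb, 00⊕36=36, 00⊕36=36, 00⊕36=36, 00⊕36=36, 00⊕36=36.

fb3636363636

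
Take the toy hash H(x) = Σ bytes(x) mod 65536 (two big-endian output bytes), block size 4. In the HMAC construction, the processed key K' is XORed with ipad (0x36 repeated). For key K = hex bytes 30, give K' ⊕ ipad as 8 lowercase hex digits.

Key hex bytes 30 is 1 byte ≤ B = 4; zero-pad to 4 bytes: K' = 30 00 00 00.
XOR each byte with 0x36: 30⊕36=06, 00⊕36=36, 00⊕36=36, 00⊕36=36.

06363636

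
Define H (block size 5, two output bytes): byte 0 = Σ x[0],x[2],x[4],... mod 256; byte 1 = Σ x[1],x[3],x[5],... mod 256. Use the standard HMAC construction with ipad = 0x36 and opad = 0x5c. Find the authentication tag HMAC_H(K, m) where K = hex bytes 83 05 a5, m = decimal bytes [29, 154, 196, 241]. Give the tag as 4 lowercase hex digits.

7ebe

Key hex bytes 83 05 a5 is 3 bytes ≤ B = 5; zero-pad to 5 bytes: K' = 83 05 a5 00 00.
K' ⊕ ipad = b5 33 93 36 36.  K' ⊕ opad = df 59 f9 5c 5c.
Inner input = (K'⊕ipad) ∥ m = b5 33 93 36 36 ∥ 1d 9a c4 f1.
Inner hash: even-index sum = 777 mod 256 = 9; odd-index sum = 330 mod 256 = 74 → 09 4a.
Outer input = (K'⊕opad) ∥ inner = df 59 f9 5c 5c ∥ 09 4a.
Outer hash (tag): even-index sum = 638 mod 256 = 126; odd-index sum = 190 mod 256 = 190 → 7e be.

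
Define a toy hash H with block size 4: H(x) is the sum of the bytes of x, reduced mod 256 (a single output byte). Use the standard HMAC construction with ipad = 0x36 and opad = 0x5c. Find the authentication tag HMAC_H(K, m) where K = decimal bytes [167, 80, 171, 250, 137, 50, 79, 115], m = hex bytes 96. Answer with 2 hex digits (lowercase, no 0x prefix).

c0

Key decimal bytes [167, 80, 171, 250, 137, 50, 79, 115] = a7 50 ab fa 89 32 4f 73 is 8 bytes > B = 4, so hash it first: H(key) = 19, then zero-pad to 4 bytes: K' = 19 00 00 00.
K' ⊕ ipad = 2f 36 36 36.  K' ⊕ opad = 45 5c 5c 5c.
Inner input = (K'⊕ipad) ∥ m = 2f 36 36 36 ∥ 96.
Inner hash: sum = 47+54+54+54+150 = 359; mod 256 = 103 → 67.
Outer input = (K'⊕opad) ∥ inner = 45 5c 5c 5c ∥ 67.
Outer hash (tag): sum = 69+92+92+92+103 = 448; mod 256 = 192 → c0.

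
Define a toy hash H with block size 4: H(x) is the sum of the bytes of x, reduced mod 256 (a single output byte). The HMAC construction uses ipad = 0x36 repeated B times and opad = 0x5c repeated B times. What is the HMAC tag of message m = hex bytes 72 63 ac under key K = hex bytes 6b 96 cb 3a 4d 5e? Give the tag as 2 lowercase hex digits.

Key hex bytes 6b 96 cb 3a 4d 5e is 6 bytes > B = 4, so hash it first: H(key) = b1, then zero-pad to 4 bytes: K' = b1 00 00 00.
K' ⊕ ipad = 87 36 36 36.  K' ⊕ opad = ed 5c 5c 5c.
Inner input = (K'⊕ipad) ∥ m = 87 36 36 36 ∥ 72 63 ac.
Inner hash: sum = 135+54+54+54+114+99+172 = 682; mod 256 = 170 → aa.
Outer input = (K'⊕opad) ∥ inner = ed 5c 5c 5c ∥ aa.
Outer hash (tag): sum = 237+92+92+92+170 = 683; mod 256 = 171 → ab.

ab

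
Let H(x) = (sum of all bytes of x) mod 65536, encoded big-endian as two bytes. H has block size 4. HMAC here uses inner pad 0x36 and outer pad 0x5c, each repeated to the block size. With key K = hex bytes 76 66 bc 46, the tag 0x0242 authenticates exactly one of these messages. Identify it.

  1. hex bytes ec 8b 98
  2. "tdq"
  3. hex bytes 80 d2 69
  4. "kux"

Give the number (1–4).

Key hex bytes 76 66 bc 46 is exactly B = 4 bytes: K' = 76 66 bc 46.
K' ⊕ ipad = 40 50 8a 70; K' ⊕ opad = 2a 3a e0 1a.
m1: inner = H(40 50 8a 70 ec 8b 98) = 03 99; tag = H(2a 3a e0 1a 03 99) = 01fa
m2: inner = H(40 50 8a 70 74 64 71) = 02 d3; tag = H(2a 3a e0 1a 02 d3) = 0233
m3: inner = H(40 50 8a 70 80 d2 69) = 03 45; tag = H(2a 3a e0 1a 03 45) = 01a6
m4: inner = H(40 50 8a 70 6b 75 78) = 02 e2; tag = H(2a 3a e0 1a 02 e2) = 0242 ← matches

4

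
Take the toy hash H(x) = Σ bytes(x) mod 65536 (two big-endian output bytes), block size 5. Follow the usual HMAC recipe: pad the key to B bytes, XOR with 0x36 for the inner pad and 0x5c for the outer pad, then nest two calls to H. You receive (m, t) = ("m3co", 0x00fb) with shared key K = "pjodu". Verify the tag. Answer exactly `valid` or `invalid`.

valid

Key "pjodu" = 70 6a 6f 64 75 is exactly B = 5 bytes: K' = 70 6a 6f 64 75.
K' ⊕ ipad = 46 5c 59 52 43; K' ⊕ opad = 2c 36 33 38 29.
Inner hash: sum = 70+92+89+82+67+109+51+99+111 = 770 → 03 02.
Outer hash (recomputed tag): sum = 44+54+51+56+41+3+2 = 251 → 00 fb.
Recomputed tag = 00fb; claimed = 00fb → match.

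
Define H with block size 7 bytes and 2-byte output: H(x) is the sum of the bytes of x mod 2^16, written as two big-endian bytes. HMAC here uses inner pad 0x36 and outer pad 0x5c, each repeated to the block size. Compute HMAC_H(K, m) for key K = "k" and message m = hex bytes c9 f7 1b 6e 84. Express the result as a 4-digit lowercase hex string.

Key "k" = 6b is 1 byte ≤ B = 7; zero-pad to 7 bytes: K' = 6b 00 00 00 00 00 00.
K' ⊕ ipad = 5d 36 36 36 36 36 36.  K' ⊕ opad = 37 5c 5c 5c 5c 5c 5c.
Inner input = (K'⊕ipad) ∥ m = 5d 36 36 36 36 36 36 ∥ c9 f7 1b 6e 84.
Inner hash: sum = 93+54+54+54+54+54+54+201+247+27+110+132 = 1134 → 04 6e.
Outer input = (K'⊕opad) ∥ inner = 37 5c 5c 5c 5c 5c 5c ∥ 04 6e.
Outer hash (tag): sum = 55+92+92+92+92+92+92+4+110 = 721 → 02 d1.

02d1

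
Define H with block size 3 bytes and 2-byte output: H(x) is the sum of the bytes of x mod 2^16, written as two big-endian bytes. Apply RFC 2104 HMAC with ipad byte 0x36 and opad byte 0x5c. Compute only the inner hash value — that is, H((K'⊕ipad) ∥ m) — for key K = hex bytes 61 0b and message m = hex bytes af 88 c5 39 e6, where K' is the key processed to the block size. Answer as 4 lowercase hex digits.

Key hex bytes 61 0b is 2 bytes ≤ B = 3; zero-pad to 3 bytes: K' = 61 0b 00.
K' ⊕ ipad = 57 3d 36.
Inner input = 57 3d 36 ∥ af 88 c5 39 e6.
Inner hash: sum = 87+61+54+175+136+197+57+230 = 997 → 03 e5.

03e5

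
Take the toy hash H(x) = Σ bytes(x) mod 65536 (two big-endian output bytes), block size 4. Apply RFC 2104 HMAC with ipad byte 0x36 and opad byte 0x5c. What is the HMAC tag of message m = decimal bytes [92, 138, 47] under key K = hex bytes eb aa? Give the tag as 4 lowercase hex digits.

0361

Key hex bytes eb aa is 2 bytes ≤ B = 4; zero-pad to 4 bytes: K' = eb aa 00 00.
K' ⊕ ipad = dd 9c 36 36.  K' ⊕ opad = b7 f6 5c 5c.
Inner input = (K'⊕ipad) ∥ m = dd 9c 36 36 ∥ 5c 8a 2f.
Inner hash: sum = 221+156+54+54+92+138+47 = 762 → 02 fa.
Outer input = (K'⊕opad) ∥ inner = b7 f6 5c 5c ∥ 02 fa.
Outer hash (tag): sum = 183+246+92+92+2+250 = 865 → 03 61.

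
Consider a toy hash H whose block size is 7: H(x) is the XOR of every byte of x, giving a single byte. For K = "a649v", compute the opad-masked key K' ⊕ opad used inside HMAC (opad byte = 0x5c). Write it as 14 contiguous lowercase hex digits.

Key "a649v" = 61 36 34 39 76 is 5 bytes ≤ B = 7; zero-pad to 7 bytes: K' = 61 36 34 39 76 00 00.
XOR each byte with 0x5c: 61⊕5c=3d, 36⊕5c=6a, 34⊕5c=68, 39⊕5c=65, 76⊕5c=2a, 00⊕5c=5c, 00⊕5c=5c.

3d6a68652a5c5c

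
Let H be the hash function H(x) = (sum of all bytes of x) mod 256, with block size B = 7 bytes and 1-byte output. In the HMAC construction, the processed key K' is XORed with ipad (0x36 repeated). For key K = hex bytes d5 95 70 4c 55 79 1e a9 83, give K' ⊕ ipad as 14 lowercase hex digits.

08363636363636

Key hex bytes d5 95 70 4c 55 79 1e a9 83 is 9 bytes > B = 7, so hash it first: H(key) = 3e, then zero-pad to 7 bytes: K' = 3e 00 00 00 00 00 00.
XOR each byte with 0x36: 3e⊕36=08, 00⊕36=36, 00⊕36=36, 00⊕36=36, 00⊕36=36, 00⊕36=36, 00⊕36=36.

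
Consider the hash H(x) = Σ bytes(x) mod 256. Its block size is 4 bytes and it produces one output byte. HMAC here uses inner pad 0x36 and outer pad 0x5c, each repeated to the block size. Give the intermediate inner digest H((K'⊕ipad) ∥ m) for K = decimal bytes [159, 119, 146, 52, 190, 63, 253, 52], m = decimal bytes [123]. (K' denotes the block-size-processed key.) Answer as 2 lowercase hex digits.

59

Key decimal bytes [159, 119, 146, 52, 190, 63, 253, 52] = 9f 77 92 34 be 3f fd 34 is 8 bytes > B = 4, so hash it first: H(key) = 0a, then zero-pad to 4 bytes: K' = 0a 00 00 00.
K' ⊕ ipad = 3c 36 36 36.
Inner input = 3c 36 36 36 ∥ 7b.
Inner hash: sum = 60+54+54+54+123 = 345; mod 256 = 89 → 59.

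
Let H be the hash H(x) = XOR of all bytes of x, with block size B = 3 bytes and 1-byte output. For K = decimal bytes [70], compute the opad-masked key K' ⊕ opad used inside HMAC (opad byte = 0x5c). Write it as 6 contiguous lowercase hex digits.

1a5c5c

Key decimal bytes [70] = 46 is 1 byte ≤ B = 3; zero-pad to 3 bytes: K' = 46 00 00.
XOR each byte with 0x5c: 46⊕5c=1a, 00⊕5c=5c, 00⊕5c=5c.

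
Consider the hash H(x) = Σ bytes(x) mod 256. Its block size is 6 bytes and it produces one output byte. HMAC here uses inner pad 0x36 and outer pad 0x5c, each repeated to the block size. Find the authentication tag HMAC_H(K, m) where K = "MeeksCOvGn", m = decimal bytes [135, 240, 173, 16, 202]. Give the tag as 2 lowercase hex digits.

Key "MeeksCOvGn" = 4d 65 65 6b 73 43 4f 76 47 6e is 10 bytes > B = 6, so hash it first: H(key) = b2, then zero-pad to 6 bytes: K' = b2 00 00 00 00 00.
K' ⊕ ipad = 84 36 36 36 36 36.  K' ⊕ opad = ee 5c 5c 5c 5c 5c.
Inner input = (K'⊕ipad) ∥ m = 84 36 36 36 36 36 ∥ 87 f0 ad 10 ca.
Inner hash: sum = 132+54+54+54+54+54+135+240+173+16+202 = 1168; mod 256 = 144 → 90.
Outer input = (K'⊕opad) ∥ inner = ee 5c 5c 5c 5c 5c ∥ 90.
Outer hash (tag): sum = 238+92+92+92+92+92+144 = 842; mod 256 = 74 → 4a.

4a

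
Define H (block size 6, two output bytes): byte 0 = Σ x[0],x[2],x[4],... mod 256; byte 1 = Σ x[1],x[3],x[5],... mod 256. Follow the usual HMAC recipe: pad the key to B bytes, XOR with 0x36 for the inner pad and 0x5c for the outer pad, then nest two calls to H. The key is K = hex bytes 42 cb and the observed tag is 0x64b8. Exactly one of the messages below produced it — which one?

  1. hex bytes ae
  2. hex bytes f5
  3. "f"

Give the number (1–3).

Key hex bytes 42 cb is 2 bytes ≤ B = 6; zero-pad to 6 bytes: K' = 42 cb 00 00 00 00.
K' ⊕ ipad = 74 fd 36 36 36 36; K' ⊕ opad = 1e 97 5c 5c 5c 5c.
m1: inner = H(74 fd 36 36 36 36 ae) = 8e 69; tag = H(1e 97 5c 5c 5c 5c 8e 69) = 64b8 ← matches
m2: inner = H(74 fd 36 36 36 36 f5) = d5 69; tag = H(1e 97 5c 5c 5c 5c d5 69) = abb8
m3: inner = H(74 fd 36 36 36 36 66) = 46 69; tag = H(1e 97 5c 5c 5c 5c 46 69) = 1cb8

1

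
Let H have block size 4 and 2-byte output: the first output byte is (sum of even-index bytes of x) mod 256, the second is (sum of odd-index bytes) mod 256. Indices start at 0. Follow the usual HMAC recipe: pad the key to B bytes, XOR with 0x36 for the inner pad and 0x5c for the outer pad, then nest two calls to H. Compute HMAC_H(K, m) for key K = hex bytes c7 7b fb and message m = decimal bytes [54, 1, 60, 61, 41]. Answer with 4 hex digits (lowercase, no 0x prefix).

Key hex bytes c7 7b fb is 3 bytes ≤ B = 4; zero-pad to 4 bytes: K' = c7 7b fb 00.
K' ⊕ ipad = f1 4d cd 36.  K' ⊕ opad = 9b 27 a7 5c.
Inner input = (K'⊕ipad) ∥ m = f1 4d cd 36 ∥ 36 01 3c 3d 29.
Inner hash: even-index sum = 601 mod 256 = 89; odd-index sum = 193 mod 256 = 193 → 59 c1.
Outer input = (K'⊕opad) ∥ inner = 9b 27 a7 5c ∥ 59 c1.
Outer hash (tag): even-index sum = 411 mod 256 = 155; odd-index sum = 324 mod 256 = 68 → 9b 44.

9b44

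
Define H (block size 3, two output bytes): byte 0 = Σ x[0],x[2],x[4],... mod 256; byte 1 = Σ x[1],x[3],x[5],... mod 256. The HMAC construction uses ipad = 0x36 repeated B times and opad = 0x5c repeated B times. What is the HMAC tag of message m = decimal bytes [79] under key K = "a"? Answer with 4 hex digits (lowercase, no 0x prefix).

1ee9

Key "a" = 61 is 1 byte ≤ B = 3; zero-pad to 3 bytes: K' = 61 00 00.
K' ⊕ ipad = 57 36 36.  K' ⊕ opad = 3d 5c 5c.
Inner input = (K'⊕ipad) ∥ m = 57 36 36 ∥ 4f.
Inner hash: even-index sum = 141 mod 256 = 141; odd-index sum = 133 mod 256 = 133 → 8d 85.
Outer input = (K'⊕opad) ∥ inner = 3d 5c 5c ∥ 8d 85.
Outer hash (tag): even-index sum = 286 mod 256 = 30; odd-index sum = 233 mod 256 = 233 → 1e e9.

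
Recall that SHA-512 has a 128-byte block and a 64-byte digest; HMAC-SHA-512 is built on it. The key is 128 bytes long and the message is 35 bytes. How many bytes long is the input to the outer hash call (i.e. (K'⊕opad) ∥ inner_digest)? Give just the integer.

Key is 128 ≤ 128 bytes, zero-padded: |K'| = 128.
Outer input = (K'⊕opad) ∥ H(inner) → 128 + 64 = 192 bytes.

192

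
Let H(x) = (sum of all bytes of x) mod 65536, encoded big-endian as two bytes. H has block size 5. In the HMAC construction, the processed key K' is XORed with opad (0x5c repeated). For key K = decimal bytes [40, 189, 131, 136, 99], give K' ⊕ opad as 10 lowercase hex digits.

74e1dfd43f

Key decimal bytes [40, 189, 131, 136, 99] = 28 bd 83 88 63 is exactly B = 5 bytes: K' = 28 bd 83 88 63.
XOR each byte with 0x5c: 28⊕5c=74, bd⊕5c=e1, 83⊕5c=df, 88⊕5c=d4, 63⊕5c=3f.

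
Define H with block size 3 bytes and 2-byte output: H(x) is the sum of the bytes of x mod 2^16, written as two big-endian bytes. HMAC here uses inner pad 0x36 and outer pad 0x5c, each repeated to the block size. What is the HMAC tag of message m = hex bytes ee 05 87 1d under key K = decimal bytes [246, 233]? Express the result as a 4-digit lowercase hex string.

Key decimal bytes [246, 233] = f6 e9 is 2 bytes ≤ B = 3; zero-pad to 3 bytes: K' = f6 e9 00.
K' ⊕ ipad = c0 df 36.  K' ⊕ opad = aa b5 5c.
Inner input = (K'⊕ipad) ∥ m = c0 df 36 ∥ ee 05 87 1d.
Inner hash: sum = 192+223+54+238+5+135+29 = 876 → 03 6c.
Outer input = (K'⊕opad) ∥ inner = aa b5 5c ∥ 03 6c.
Outer hash (tag): sum = 170+181+92+3+108 = 554 → 02 2a.

022a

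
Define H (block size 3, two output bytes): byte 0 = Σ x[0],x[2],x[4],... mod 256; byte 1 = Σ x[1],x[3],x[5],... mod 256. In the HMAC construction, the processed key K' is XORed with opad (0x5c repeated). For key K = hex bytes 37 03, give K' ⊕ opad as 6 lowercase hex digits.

6b5f5c

Key hex bytes 37 03 is 2 bytes ≤ B = 3; zero-pad to 3 bytes: K' = 37 03 00.
XOR each byte with 0x5c: 37⊕5c=6b, 03⊕5c=5f, 00⊕5c=5c.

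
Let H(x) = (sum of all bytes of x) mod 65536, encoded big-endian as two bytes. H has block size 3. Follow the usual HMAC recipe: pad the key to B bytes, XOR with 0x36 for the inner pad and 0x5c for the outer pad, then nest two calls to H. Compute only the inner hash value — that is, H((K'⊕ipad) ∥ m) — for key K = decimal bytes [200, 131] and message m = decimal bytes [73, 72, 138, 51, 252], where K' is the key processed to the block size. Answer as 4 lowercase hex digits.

0433

Key decimal bytes [200, 131] = c8 83 is 2 bytes ≤ B = 3; zero-pad to 3 bytes: K' = c8 83 00.
K' ⊕ ipad = fe b5 36.
Inner input = fe b5 36 ∥ 49 48 8a 33 fc.
Inner hash: sum = 254+181+54+73+72+138+51+252 = 1075 → 04 33.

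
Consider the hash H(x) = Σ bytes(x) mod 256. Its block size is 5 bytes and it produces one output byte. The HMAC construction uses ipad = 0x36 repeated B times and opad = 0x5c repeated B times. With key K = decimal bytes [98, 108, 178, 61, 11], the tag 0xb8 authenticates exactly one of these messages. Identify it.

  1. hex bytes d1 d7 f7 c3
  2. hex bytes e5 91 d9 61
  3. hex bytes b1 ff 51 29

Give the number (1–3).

3

Key decimal bytes [98, 108, 178, 61, 11] = 62 6c b2 3d 0b is exactly B = 5 bytes: K' = 62 6c b2 3d 0b.
K' ⊕ ipad = 54 5a 84 0b 3d; K' ⊕ opad = 3e 30 ee 61 57.
m1: inner = H(54 5a 84 0b 3d d1 d7 f7 c3) = dc; tag = H(3e 30 ee 61 57 dc) = f0
m2: inner = H(54 5a 84 0b 3d e5 91 d9 61) = 2a; tag = H(3e 30 ee 61 57 2a) = 3e
m3: inner = H(54 5a 84 0b 3d b1 ff 51 29) = a4; tag = H(3e 30 ee 61 57 a4) = b8 ← matches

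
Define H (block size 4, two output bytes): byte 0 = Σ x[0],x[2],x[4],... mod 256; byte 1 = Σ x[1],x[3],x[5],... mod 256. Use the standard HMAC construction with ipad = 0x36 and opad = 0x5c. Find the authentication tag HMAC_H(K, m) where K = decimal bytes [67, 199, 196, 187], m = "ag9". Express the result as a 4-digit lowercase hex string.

Key decimal bytes [67, 199, 196, 187] = 43 c7 c4 bb is exactly B = 4 bytes: K' = 43 c7 c4 bb.
K' ⊕ ipad = 75 f1 f2 8d.  K' ⊕ opad = 1f 9b 98 e7.
Inner input = (K'⊕ipad) ∥ m = 75 f1 f2 8d ∥ 61 67 39.
Inner hash: even-index sum = 513 mod 256 = 1; odd-index sum = 485 mod 256 = 229 → 01 e5.
Outer input = (K'⊕opad) ∥ inner = 1f 9b 98 e7 ∥ 01 e5.
Outer hash (tag): even-index sum = 184 mod 256 = 184; odd-index sum = 615 mod 256 = 103 → b8 67.

b867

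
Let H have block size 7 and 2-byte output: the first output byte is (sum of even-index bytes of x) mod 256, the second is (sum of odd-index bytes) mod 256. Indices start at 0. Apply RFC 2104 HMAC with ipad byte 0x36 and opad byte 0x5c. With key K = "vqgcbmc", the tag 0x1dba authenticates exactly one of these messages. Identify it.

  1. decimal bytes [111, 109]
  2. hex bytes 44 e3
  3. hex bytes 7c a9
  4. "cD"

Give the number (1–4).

Key "vqgcbmc" = 76 71 67 63 62 6d 63 is exactly B = 7 bytes: K' = 76 71 67 63 62 6d 63.
K' ⊕ ipad = 40 47 51 55 54 5b 55; K' ⊕ opad = 2a 2d 3b 3f 3e 31 3f.
m1: inner = H(40 47 51 55 54 5b 55 6f 6d) = a7 66; tag = H(2a 2d 3b 3f 3e 31 3f a7 66) = 4844
m2: inner = H(40 47 51 55 54 5b 55 44 e3) = 1d 3b; tag = H(2a 2d 3b 3f 3e 31 3f 1d 3b) = 1dba ← matches
m3: inner = H(40 47 51 55 54 5b 55 7c a9) = e3 73; tag = H(2a 2d 3b 3f 3e 31 3f e3 73) = 5580
m4: inner = H(40 47 51 55 54 5b 55 63 44) = 7e 5a; tag = H(2a 2d 3b 3f 3e 31 3f 7e 5a) = 3c1b

2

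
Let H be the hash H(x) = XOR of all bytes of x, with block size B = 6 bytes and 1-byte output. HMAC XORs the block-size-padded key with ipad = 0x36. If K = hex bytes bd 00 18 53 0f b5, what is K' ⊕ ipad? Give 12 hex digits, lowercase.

Key hex bytes bd 00 18 53 0f b5 is exactly B = 6 bytes: K' = bd 00 18 53 0f b5.
XOR each byte with 0x36: bd⊕36=8b, 00⊕36=36, 18⊕36=2e, 53⊕36=65, 0f⊕36=39, b5⊕36=83.

8b362e653983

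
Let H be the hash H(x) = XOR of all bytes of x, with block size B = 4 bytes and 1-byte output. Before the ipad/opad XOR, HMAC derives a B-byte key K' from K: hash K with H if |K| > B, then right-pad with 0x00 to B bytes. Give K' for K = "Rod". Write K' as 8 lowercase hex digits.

Key "Rod" = 52 6f 64 is 3 bytes ≤ B = 4; zero-pad to 4 bytes: K' = 52 6f 64 00.

526f6400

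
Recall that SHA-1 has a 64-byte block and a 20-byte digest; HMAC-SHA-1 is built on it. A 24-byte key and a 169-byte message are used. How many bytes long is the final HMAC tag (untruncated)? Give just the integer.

20

The tag is one SHA-1 digest: 20 bytes.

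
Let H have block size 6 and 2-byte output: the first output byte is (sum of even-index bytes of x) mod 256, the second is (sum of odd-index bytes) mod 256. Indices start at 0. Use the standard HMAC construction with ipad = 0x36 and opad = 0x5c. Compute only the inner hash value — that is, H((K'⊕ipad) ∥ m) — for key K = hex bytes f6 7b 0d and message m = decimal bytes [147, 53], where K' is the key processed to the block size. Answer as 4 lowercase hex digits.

Key hex bytes f6 7b 0d is 3 bytes ≤ B = 6; zero-pad to 6 bytes: K' = f6 7b 0d 00 00 00.
K' ⊕ ipad = c0 4d 3b 36 36 36.
Inner input = c0 4d 3b 36 36 36 ∥ 93 35.
Inner hash: even-index sum = 452 mod 256 = 196; odd-index sum = 238 mod 256 = 238 → c4 ee.

c4ee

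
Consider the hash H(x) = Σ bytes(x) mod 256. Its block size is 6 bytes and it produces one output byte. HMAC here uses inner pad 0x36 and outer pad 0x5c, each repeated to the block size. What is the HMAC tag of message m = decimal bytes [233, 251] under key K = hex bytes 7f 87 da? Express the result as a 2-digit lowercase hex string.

04

Key hex bytes 7f 87 da is 3 bytes ≤ B = 6; zero-pad to 6 bytes: K' = 7f 87 da 00 00 00.
K' ⊕ ipad = 49 b1 ec 36 36 36.  K' ⊕ opad = 23 db 86 5c 5c 5c.
Inner input = (K'⊕ipad) ∥ m = 49 b1 ec 36 36 36 ∥ e9 fb.
Inner hash: sum = 73+177+236+54+54+54+233+251 = 1132; mod 256 = 108 → 6c.
Outer input = (K'⊕opad) ∥ inner = 23 db 86 5c 5c 5c ∥ 6c.
Outer hash (tag): sum = 35+219+134+92+92+92+108 = 772; mod 256 = 4 → 04.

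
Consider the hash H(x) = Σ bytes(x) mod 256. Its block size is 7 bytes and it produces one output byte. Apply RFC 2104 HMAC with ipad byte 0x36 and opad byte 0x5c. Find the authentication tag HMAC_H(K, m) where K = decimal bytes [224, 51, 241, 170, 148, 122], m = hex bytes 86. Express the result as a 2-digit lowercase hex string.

00

Key decimal bytes [224, 51, 241, 170, 148, 122] = e0 33 f1 aa 94 7a is 6 bytes ≤ B = 7; zero-pad to 7 bytes: K' = e0 33 f1 aa 94 7a 00.
K' ⊕ ipad = d6 05 c7 9c a2 4c 36.  K' ⊕ opad = bc 6f ad f6 c8 26 5c.
Inner input = (K'⊕ipad) ∥ m = d6 05 c7 9c a2 4c 36 ∥ 86.
Inner hash: sum = 214+5+199+156+162+76+54+134 = 1000; mod 256 = 232 → e8.
Outer input = (K'⊕opad) ∥ inner = bc 6f ad f6 c8 26 5c ∥ e8.
Outer hash (tag): sum = 188+111+173+246+200+38+92+232 = 1280; mod 256 = 0 → 00.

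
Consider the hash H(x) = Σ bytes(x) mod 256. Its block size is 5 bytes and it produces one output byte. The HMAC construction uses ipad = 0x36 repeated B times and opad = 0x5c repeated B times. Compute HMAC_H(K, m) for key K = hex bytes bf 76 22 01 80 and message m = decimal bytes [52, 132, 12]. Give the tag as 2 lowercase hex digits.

Key hex bytes bf 76 22 01 80 is exactly B = 5 bytes: K' = bf 76 22 01 80.
K' ⊕ ipad = 89 40 14 37 b6.  K' ⊕ opad = e3 2a 7e 5d dc.
Inner input = (K'⊕ipad) ∥ m = 89 40 14 37 b6 ∥ 34 84 0c.
Inner hash: sum = 137+64+20+55+182+52+132+12 = 654; mod 256 = 142 → 8e.
Outer input = (K'⊕opad) ∥ inner = e3 2a 7e 5d dc ∥ 8e.
Outer hash (tag): sum = 227+42+126+93+220+142 = 850; mod 256 = 82 → 52.

52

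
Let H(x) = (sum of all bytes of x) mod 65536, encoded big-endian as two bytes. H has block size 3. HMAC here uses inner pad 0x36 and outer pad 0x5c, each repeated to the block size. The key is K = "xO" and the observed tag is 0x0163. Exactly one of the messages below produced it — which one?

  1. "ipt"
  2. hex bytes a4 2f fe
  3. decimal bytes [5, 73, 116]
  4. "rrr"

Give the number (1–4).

2

Key "xO" = 78 4f is 2 bytes ≤ B = 3; zero-pad to 3 bytes: K' = 78 4f 00.
K' ⊕ ipad = 4e 79 36; K' ⊕ opad = 24 13 5c.
m1: inner = H(4e 79 36 69 70 74) = 02 4a; tag = H(24 13 5c 02 4a) = 00df
m2: inner = H(4e 79 36 a4 2f fe) = 02 ce; tag = H(24 13 5c 02 ce) = 0163 ← matches
m3: inner = H(4e 79 36 05 49 74) = 01 bf; tag = H(24 13 5c 01 bf) = 0153
m4: inner = H(4e 79 36 72 72 72) = 02 53; tag = H(24 13 5c 02 53) = 00e8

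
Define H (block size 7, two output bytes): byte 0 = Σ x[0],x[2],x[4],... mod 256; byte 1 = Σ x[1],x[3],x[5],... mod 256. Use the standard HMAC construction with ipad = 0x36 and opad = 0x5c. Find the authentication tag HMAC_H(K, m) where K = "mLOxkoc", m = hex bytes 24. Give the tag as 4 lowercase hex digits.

ffed

Key "mLOxkoc" = 6d 4c 4f 78 6b 6f 63 is exactly B = 7 bytes: K' = 6d 4c 4f 78 6b 6f 63.
K' ⊕ ipad = 5b 7a 79 4e 5d 59 55.  K' ⊕ opad = 31 10 13 24 37 33 3f.
Inner input = (K'⊕ipad) ∥ m = 5b 7a 79 4e 5d 59 55 ∥ 24.
Inner hash: even-index sum = 390 mod 256 = 134; odd-index sum = 325 mod 256 = 69 → 86 45.
Outer input = (K'⊕opad) ∥ inner = 31 10 13 24 37 33 3f ∥ 86 45.
Outer hash (tag): even-index sum = 255 mod 256 = 255; odd-index sum = 237 mod 256 = 237 → ff ed.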